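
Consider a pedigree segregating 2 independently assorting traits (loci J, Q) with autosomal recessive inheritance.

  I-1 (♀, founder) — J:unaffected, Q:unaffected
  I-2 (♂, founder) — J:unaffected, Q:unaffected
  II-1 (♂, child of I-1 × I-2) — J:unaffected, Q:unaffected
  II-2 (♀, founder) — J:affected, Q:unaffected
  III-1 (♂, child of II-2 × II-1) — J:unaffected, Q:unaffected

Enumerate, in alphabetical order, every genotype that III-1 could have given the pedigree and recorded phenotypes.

J/I-1 un ·: JJ|Jj
J/I-2 un ·: JJ|Jj
J/II-1 un I-1×I-2: JJ|Jj
J/II-2 aff ·: jj
J/III-1 un II-2×II-1: Jj
⇒ J over [I-1,I-2,II-1,II-2,III-1]: 7 consistent
Q/I-1 un ·: QQ|Qq
Q/I-2 un ·: QQ|Qq
Q/II-1 un I-1×I-2: QQ|Qq
Q/II-2 un ·: QQ|Qq
Q/III-1 un II-2×II-1: QQ|Qq
⇒ Q over [I-1,I-2,II-1,II-2,III-1]: 24 consistent

III-1 ∈ {Jj QQ, Jj Qq}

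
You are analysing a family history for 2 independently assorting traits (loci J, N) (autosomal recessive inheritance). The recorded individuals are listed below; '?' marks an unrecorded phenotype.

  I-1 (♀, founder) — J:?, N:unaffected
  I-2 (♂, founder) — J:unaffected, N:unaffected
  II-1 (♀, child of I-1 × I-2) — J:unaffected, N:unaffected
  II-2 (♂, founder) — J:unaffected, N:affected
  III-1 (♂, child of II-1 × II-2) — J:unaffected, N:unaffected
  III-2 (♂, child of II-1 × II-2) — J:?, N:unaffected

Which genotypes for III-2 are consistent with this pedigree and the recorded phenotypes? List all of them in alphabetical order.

J/I-1 ? ·: JJ|Jj|jj
J/I-2 un ·: JJ|Jj
J/II-1 un I-1×I-2: JJ|Jj
J/II-2 un ·: JJ|Jj
J/III-1 un II-1×II-2: JJ|Jj
J/III-2 ? II-1×II-2: JJ|Jj|jj
⇒ J over [I-1,I-2,II-1,II-2,III-1,III-2]: 70 consistent
N/I-1 un ·: NN|Nn
N/I-2 un ·: NN|Nn
N/II-1 un I-1×I-2: NN|Nn
N/II-2 aff ·: nn
N/III-1 un II-1×II-2: Nn
N/III-2 un II-1×II-2: Nn
⇒ N over [I-1,I-2,II-1,II-2,III-1,III-2]: 7 consistent

III-2 ∈ {JJ Nn, Jj Nn, jj Nn}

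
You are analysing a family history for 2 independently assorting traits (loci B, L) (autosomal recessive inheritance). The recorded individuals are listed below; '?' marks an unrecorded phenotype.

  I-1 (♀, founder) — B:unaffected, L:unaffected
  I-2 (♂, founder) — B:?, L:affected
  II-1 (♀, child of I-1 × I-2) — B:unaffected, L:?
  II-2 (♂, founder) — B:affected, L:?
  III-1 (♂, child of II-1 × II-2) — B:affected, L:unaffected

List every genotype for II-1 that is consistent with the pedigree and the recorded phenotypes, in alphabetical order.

II-1 ∈ {Bb Ll, Bb ll}

B/I-1 un ·: BB|Bb
B/I-2 ? ·: BB|Bb|bb
B/II-1 un I-1×I-2: Bb
B/II-2 aff ·: bb
B/III-1 aff II-1×II-2: bb
⇒ B over [I-1,I-2,II-1,II-2,III-1]: 5 consistent
L/I-1 un ·: LL|Ll
L/I-2 aff ·: ll
L/II-1 ? I-1×I-2: Ll|ll
L/II-2 ? ·: LL|Ll|ll
L/III-1 un II-1×II-2: LL|Ll
⇒ L over [I-1,I-2,II-1,II-2,III-1]: 12 consistent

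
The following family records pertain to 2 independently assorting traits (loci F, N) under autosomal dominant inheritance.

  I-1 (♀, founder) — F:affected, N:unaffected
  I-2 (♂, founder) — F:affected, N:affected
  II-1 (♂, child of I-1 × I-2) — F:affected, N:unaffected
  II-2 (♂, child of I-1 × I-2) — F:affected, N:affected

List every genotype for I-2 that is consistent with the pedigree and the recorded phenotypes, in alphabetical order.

I-2 ∈ {FF Nn, Ff Nn}

F/I-1 aff ·: Ff|FF
F/I-2 aff ·: Ff|FF
F/II-1 aff I-1×I-2: Ff|FF
F/II-2 aff I-1×I-2: Ff|FF
⇒ F over [I-1,I-2,II-1,II-2]: 13 consistent
N/I-1 un ·: nn
N/I-2 aff ·: Nn
N/II-1 un I-1×I-2: nn
N/II-2 aff I-1×I-2: Nn
⇒ N over [I-1,I-2,II-1,II-2]: 1 consistent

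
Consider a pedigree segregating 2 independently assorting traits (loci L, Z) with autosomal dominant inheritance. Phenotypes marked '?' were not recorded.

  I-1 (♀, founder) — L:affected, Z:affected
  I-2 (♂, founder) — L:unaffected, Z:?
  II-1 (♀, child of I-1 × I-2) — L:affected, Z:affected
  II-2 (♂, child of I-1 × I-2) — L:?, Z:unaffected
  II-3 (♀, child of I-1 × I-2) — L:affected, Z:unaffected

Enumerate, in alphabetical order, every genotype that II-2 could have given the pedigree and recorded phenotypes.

II-2 ∈ {Ll zz, ll zz}

L/I-1 aff ·: Ll|LL
L/I-2 un ·: ll
L/II-1 aff I-1×I-2: Ll
L/II-2 ? I-1×I-2: ll|Ll
L/II-3 aff I-1×I-2: Ll
⇒ L over [I-1,I-2,II-1,II-2,II-3]: 3 consistent
Z/I-1 aff ·: Zz
Z/I-2 ? ·: zz|Zz
Z/II-1 aff I-1×I-2: Zz|ZZ
Z/II-2 un I-1×I-2: zz
Z/II-3 un I-1×I-2: zz
⇒ Z over [I-1,I-2,II-1,II-2,II-3]: 3 consistent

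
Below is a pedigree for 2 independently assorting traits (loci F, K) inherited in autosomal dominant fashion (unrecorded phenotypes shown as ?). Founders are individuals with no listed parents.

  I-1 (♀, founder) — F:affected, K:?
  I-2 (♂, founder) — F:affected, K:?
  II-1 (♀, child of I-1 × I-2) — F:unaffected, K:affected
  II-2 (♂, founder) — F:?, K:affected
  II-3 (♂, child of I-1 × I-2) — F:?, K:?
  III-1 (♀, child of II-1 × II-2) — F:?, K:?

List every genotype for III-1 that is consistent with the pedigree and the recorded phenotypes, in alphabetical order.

III-1 ∈ {Ff KK, Ff Kk, Ff kk, ff KK, ff Kk, ff kk}

F/I-1 aff ·: Ff
F/I-2 aff ·: Ff
F/II-1 un I-1×I-2: ff
F/II-2 ? ·: ff|Ff|FF
F/II-3 ? I-1×I-2: ff|Ff|FF
F/III-1 ? II-1×II-2: ff|Ff
⇒ F over [I-1,I-2,II-1,II-2,II-3,III-1]: 12 consistent
K/I-1 ? ·: kk|Kk|KK
K/I-2 ? ·: kk|Kk|KK
K/II-1 aff I-1×I-2: Kk|KK
K/II-2 aff ·: Kk|KK
K/II-3 ? I-1×I-2: kk|Kk|KK
K/III-1 ? II-1×II-2: kk|Kk|KK
⇒ K over [I-1,I-2,II-1,II-2,II-3,III-1]: 89 consistent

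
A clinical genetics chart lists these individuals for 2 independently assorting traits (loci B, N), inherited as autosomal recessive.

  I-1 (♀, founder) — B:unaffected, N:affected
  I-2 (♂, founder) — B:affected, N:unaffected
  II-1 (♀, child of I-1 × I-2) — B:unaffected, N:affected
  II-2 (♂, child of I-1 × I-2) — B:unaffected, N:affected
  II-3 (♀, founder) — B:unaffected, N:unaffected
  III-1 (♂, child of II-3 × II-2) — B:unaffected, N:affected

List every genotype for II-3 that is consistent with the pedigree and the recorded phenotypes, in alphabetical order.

II-3 ∈ {BB Nn, Bb Nn}

B/I-1 un ·: BB|Bb
B/I-2 aff ·: bb
B/II-1 un I-1×I-2: Bb
B/II-2 un I-1×I-2: Bb
B/II-3 un ·: BB|Bb
B/III-1 un II-3×II-2: BB|Bb
⇒ B over [I-1,I-2,II-1,II-2,II-3,III-1]: 8 consistent
N/I-1 aff ·: nn
N/I-2 un ·: Nn
N/II-1 aff I-1×I-2: nn
N/II-2 aff I-1×I-2: nn
N/II-3 un ·: Nn
N/III-1 aff II-3×II-2: nn
⇒ N over [I-1,I-2,II-1,II-2,II-3,III-1]: 1 consistent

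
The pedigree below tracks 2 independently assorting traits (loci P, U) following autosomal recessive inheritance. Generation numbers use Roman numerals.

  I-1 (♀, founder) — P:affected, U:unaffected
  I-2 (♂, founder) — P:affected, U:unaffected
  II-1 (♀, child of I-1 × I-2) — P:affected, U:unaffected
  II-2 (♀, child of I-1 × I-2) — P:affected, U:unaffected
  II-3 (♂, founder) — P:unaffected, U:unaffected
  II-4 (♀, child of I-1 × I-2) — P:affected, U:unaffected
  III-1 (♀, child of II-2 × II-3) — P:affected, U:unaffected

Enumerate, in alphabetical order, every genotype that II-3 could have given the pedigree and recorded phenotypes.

P/I-1 aff ·: pp
P/I-2 aff ·: pp
P/II-1 aff I-1×I-2: pp
P/II-2 aff I-1×I-2: pp
P/II-3 un ·: Pp
P/II-4 aff I-1×I-2: pp
P/III-1 aff II-2×II-3: pp
⇒ P over [I-1,I-2,II-1,II-2,II-3,II-4,III-1]: 1 consistent
U/I-1 un ·: UU|Uu
U/I-2 un ·: UU|Uu
U/II-1 un I-1×I-2: UU|Uu
U/II-2 un I-1×I-2: UU|Uu
U/II-3 un ·: UU|Uu
U/II-4 un I-1×I-2: UU|Uu
U/III-1 un II-2×II-3: UU|Uu
⇒ U over [I-1,I-2,II-1,II-2,II-3,II-4,III-1]: 87 consistent

II-3 ∈ {Pp UU, Pp Uu}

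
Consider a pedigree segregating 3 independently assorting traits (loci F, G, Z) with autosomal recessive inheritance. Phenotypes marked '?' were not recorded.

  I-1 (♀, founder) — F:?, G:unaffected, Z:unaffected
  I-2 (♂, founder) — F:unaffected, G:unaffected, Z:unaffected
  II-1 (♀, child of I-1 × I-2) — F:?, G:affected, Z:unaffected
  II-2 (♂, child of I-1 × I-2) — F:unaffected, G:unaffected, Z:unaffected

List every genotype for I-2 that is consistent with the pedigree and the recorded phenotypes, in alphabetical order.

F/I-1 ? ·: FF|Ff|ff
F/I-2 un ·: FF|Ff
F/II-1 ? I-1×I-2: FF|Ff|ff
F/II-2 un I-1×I-2: FF|Ff
⇒ F over [I-1,I-2,II-1,II-2]: 18 consistent
G/I-1 un ·: Gg
G/I-2 un ·: Gg
G/II-1 aff I-1×I-2: gg
G/II-2 un I-1×I-2: GG|Gg
⇒ G over [I-1,I-2,II-1,II-2]: 2 consistent
Z/I-1 un ·: ZZ|Zz
Z/I-2 un ·: ZZ|Zz
Z/II-1 un I-1×I-2: ZZ|Zz
Z/II-2 un I-1×I-2: ZZ|Zz
⇒ Z over [I-1,I-2,II-1,II-2]: 13 consistent

I-2 ∈ {FF Gg ZZ, FF Gg Zz, Ff Gg ZZ, Ff Gg Zz}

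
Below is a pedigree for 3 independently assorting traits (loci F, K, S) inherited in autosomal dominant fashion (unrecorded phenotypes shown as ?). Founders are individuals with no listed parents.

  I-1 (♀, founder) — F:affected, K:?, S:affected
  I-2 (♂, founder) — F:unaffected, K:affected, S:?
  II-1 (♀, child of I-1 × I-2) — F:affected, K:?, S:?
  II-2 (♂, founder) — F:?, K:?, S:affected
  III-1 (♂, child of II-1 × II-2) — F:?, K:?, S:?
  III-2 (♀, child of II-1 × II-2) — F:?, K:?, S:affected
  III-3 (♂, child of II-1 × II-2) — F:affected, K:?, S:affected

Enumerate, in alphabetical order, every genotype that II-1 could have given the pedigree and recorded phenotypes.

II-1 ∈ {Ff KK SS, Ff KK Ss, Ff KK ss, Ff Kk SS, Ff Kk Ss, Ff Kk ss, Ff kk SS, Ff kk Ss, Ff kk ss}

F/I-1 aff ·: Ff|FF
F/I-2 un ·: ff
F/II-1 aff I-1×I-2: Ff
F/II-2 ? ·: ff|Ff|FF
F/III-1 ? II-1×II-2: ff|Ff|FF
F/III-2 ? II-1×II-2: ff|Ff|FF
F/III-3 aff II-1×II-2: Ff|FF
⇒ F over [I-1,I-2,II-1,II-2,III-1,III-2,III-3]: 60 consistent
K/I-1 ? ·: kk|Kk|KK
K/I-2 aff ·: Kk|KK
K/II-1 ? I-1×I-2: kk|Kk|KK
K/II-2 ? ·: kk|Kk|KK
K/III-1 ? II-1×II-2: kk|Kk|KK
K/III-2 ? II-1×II-2: kk|Kk|KK
K/III-3 ? II-1×II-2: kk|Kk|KK
⇒ K over [I-1,I-2,II-1,II-2,III-1,III-2,III-3]: 275 consistent
S/I-1 aff ·: Ss|SS
S/I-2 ? ·: ss|Ss|SS
S/II-1 ? I-1×I-2: ss|Ss|SS
S/II-2 aff ·: Ss|SS
S/III-1 ? II-1×II-2: ss|Ss|SS
S/III-2 aff II-1×II-2: Ss|SS
S/III-3 aff II-1×II-2: Ss|SS
⇒ S over [I-1,I-2,II-1,II-2,III-1,III-2,III-3]: 142 consistent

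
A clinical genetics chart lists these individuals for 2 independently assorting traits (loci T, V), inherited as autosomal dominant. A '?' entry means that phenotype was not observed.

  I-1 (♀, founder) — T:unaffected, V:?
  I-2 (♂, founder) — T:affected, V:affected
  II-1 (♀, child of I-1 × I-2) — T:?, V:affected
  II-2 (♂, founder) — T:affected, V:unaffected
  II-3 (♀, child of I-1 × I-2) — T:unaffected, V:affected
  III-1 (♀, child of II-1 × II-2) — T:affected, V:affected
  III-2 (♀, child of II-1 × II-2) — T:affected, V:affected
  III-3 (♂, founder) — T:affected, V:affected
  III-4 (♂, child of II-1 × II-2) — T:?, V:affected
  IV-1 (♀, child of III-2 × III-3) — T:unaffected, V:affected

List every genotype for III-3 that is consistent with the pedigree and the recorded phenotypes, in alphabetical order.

III-3 ∈ {Tt VV, Tt Vv}

T/I-1 un ·: tt
T/I-2 aff ·: Tt
T/II-1 ? I-1×I-2: tt|Tt
T/II-2 aff ·: Tt|TT
T/II-3 un I-1×I-2: tt
T/III-1 aff II-1×II-2: Tt|TT
T/III-2 aff II-1×II-2: Tt
T/III-3 aff ·: Tt
T/III-4 ? II-1×II-2: tt|Tt|TT
T/IV-1 un III-2×III-3: tt
⇒ T over [I-1,I-2,II-1,II-2,II-3,III-1,III-2,III-3,III-4,IV-1]: 13 consistent
V/I-1 ? ·: vv|Vv|VV
V/I-2 aff ·: Vv|VV
V/II-1 aff I-1×I-2: Vv|VV
V/II-2 un ·: vv
V/II-3 aff I-1×I-2: Vv|VV
V/III-1 aff II-1×II-2: Vv
V/III-2 aff II-1×II-2: Vv
V/III-3 aff ·: Vv|VV
V/III-4 aff II-1×II-2: Vv
V/IV-1 aff III-2×III-3: Vv|VV
⇒ V over [I-1,I-2,II-1,II-2,II-3,III-1,III-2,III-3,III-4,IV-1]: 60 consistent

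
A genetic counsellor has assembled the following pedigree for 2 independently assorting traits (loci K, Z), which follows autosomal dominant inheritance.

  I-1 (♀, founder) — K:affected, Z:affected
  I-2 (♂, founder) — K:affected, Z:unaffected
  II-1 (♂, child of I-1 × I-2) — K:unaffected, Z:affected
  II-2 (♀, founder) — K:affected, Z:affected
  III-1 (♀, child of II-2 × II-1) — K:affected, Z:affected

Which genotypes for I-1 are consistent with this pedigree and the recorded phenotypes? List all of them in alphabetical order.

I-1 ∈ {Kk ZZ, Kk Zz}

K/I-1 aff ·: Kk
K/I-2 aff ·: Kk
K/II-1 un I-1×I-2: kk
K/II-2 aff ·: Kk|KK
K/III-1 aff II-2×II-1: Kk
⇒ K over [I-1,I-2,II-1,II-2,III-1]: 2 consistent
Z/I-1 aff ·: Zz|ZZ
Z/I-2 un ·: zz
Z/II-1 aff I-1×I-2: Zz
Z/II-2 aff ·: Zz|ZZ
Z/III-1 aff II-2×II-1: Zz|ZZ
⇒ Z over [I-1,I-2,II-1,II-2,III-1]: 8 consistent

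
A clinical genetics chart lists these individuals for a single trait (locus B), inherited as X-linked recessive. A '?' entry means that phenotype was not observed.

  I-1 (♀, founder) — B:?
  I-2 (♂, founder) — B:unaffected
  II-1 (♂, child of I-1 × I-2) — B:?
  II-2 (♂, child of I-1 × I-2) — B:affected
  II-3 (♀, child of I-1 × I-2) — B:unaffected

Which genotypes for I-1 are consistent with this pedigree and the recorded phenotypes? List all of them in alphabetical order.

I-1 ∈ {X^BX^b, X^bX^b}

B/I-1 ? ·: X^BX^b|X^bX^b
B/I-2 un ·: X^BY
B/II-1 ? I-1×I-2: X^BY|X^bY
B/II-2 aff I-1×I-2: X^bY
B/II-3 un I-1×I-2: X^BX^B|X^BX^b
⇒ B over [I-1,I-2,II-1,II-2,II-3]: 5 consistent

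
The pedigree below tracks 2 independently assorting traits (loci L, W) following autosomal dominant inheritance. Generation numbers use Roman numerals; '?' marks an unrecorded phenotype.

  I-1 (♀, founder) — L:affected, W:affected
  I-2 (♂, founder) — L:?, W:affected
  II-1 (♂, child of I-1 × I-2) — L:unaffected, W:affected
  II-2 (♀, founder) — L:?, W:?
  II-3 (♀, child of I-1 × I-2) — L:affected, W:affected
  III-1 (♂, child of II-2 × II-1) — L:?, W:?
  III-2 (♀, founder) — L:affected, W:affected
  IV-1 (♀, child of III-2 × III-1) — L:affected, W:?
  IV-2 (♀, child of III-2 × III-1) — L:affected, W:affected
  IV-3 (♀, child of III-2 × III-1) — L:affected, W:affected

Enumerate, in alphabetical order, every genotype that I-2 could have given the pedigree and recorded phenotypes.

I-2 ∈ {Ll WW, Ll Ww, ll WW, ll Ww}

L/I-1 aff ·: Ll
L/I-2 ? ·: ll|Ll
L/II-1 un I-1×I-2: ll
L/II-2 ? ·: ll|Ll|LL
L/II-3 aff I-1×I-2: Ll|LL
L/III-1 ? II-2×II-1: ll|Ll
L/III-2 aff ·: Ll|LL
L/IV-1 aff III-2×III-1: Ll|LL
L/IV-2 aff III-2×III-1: Ll|LL
L/IV-3 aff III-2×III-1: Ll|LL
⇒ L over [I-1,I-2,II-1,II-2,II-3,III-1,III-2,IV-1,IV-2,IV-3]: 108 consistent
W/I-1 aff ·: Ww|WW
W/I-2 aff ·: Ww|WW
W/II-1 aff I-1×I-2: Ww|WW
W/II-2 ? ·: ww|Ww|WW
W/II-3 aff I-1×I-2: Ww|WW
W/III-1 ? II-2×II-1: ww|Ww|WW
W/III-2 aff ·: Ww|WW
W/IV-1 ? III-2×III-1: ww|Ww|WW
W/IV-2 aff III-2×III-1: Ww|WW
W/IV-3 aff III-2×III-1: Ww|WW
⇒ W over [I-1,I-2,II-1,II-2,II-3,III-1,III-2,IV-1,IV-2,IV-3]: 910 consistent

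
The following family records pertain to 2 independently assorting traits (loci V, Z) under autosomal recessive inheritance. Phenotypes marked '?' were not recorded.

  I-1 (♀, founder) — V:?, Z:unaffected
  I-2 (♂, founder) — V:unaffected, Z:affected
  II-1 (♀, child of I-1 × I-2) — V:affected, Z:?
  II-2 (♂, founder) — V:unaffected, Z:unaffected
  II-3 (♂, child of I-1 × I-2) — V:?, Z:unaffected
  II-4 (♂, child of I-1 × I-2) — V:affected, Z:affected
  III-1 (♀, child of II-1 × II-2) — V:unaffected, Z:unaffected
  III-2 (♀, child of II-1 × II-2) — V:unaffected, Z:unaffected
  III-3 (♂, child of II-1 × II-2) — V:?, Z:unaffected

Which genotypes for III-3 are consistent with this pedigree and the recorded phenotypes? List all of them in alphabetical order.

III-3 ∈ {Vv ZZ, Vv Zz, vv ZZ, vv Zz}

V/I-1 ? ·: Vv|vv
V/I-2 un ·: Vv
V/II-1 aff I-1×I-2: vv
V/II-2 un ·: VV|Vv
V/II-3 ? I-1×I-2: VV|Vv|vv
V/II-4 aff I-1×I-2: vv
V/III-1 un II-1×II-2: Vv
V/III-2 un II-1×II-2: Vv
V/III-3 ? II-1×II-2: Vv|vv
⇒ V over [I-1,I-2,II-1,II-2,II-3,II-4,III-1,III-2,III-3]: 15 consistent
Z/I-1 un ·: Zz
Z/I-2 aff ·: zz
Z/II-1 ? I-1×I-2: Zz|zz
Z/II-2 un ·: ZZ|Zz
Z/II-3 un I-1×I-2: Zz
Z/II-4 aff I-1×I-2: zz
Z/III-1 un II-1×II-2: ZZ|Zz
Z/III-2 un II-1×II-2: ZZ|Zz
Z/III-3 un II-1×II-2: ZZ|Zz
⇒ Z over [I-1,I-2,II-1,II-2,II-3,II-4,III-1,III-2,III-3]: 18 consistent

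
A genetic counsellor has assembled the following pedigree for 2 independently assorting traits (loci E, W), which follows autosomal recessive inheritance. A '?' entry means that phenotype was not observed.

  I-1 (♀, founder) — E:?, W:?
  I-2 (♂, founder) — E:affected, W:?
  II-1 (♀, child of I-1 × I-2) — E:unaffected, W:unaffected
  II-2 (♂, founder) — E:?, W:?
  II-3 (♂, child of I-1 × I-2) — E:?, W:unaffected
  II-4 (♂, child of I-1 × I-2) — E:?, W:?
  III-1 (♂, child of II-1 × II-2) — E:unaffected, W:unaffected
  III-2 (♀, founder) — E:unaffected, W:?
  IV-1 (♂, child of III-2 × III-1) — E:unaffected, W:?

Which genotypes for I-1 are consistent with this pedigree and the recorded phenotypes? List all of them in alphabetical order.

E/I-1 ? ·: EE|Ee
E/I-2 aff ·: ee
E/II-1 un I-1×I-2: Ee
E/II-2 ? ·: EE|Ee|ee
E/II-3 ? I-1×I-2: Ee|ee
E/II-4 ? I-1×I-2: Ee|ee
E/III-1 un II-1×II-2: EE|Ee
E/III-2 un ·: EE|Ee
E/IV-1 un III-2×III-1: EE|Ee
⇒ E over [I-1,I-2,II-1,II-2,II-3,II-4,III-1,III-2,IV-1]: 90 consistent
W/I-1 ? ·: WW|Ww|ww
W/I-2 ? ·: WW|Ww|ww
W/II-1 un I-1×I-2: WW|Ww
W/II-2 ? ·: WW|Ww|ww
W/II-3 un I-1×I-2: WW|Ww
W/II-4 ? I-1×I-2: WW|Ww|ww
W/III-1 un II-1×II-2: WW|Ww
W/III-2 ? ·: WW|Ww|ww
W/IV-1 ? III-2×III-1: WW|Ww|ww
⇒ W over [I-1,I-2,II-1,II-2,II-3,II-4,III-1,III-2,IV-1]: 910 consistent

I-1 ∈ {EE WW, EE Ww, EE ww, Ee WW, Ee Ww, Ee ww}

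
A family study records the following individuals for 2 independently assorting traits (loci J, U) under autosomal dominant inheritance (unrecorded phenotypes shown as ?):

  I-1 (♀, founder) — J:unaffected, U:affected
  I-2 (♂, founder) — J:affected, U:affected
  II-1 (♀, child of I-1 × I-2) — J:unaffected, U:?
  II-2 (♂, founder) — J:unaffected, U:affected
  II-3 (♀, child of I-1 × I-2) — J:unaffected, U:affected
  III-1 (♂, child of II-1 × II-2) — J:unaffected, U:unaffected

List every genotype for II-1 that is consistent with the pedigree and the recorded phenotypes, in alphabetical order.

J/I-1 un ·: jj
J/I-2 aff ·: Jj
J/II-1 un I-1×I-2: jj
J/II-2 un ·: jj
J/II-3 un I-1×I-2: jj
J/III-1 un II-1×II-2: jj
⇒ J over [I-1,I-2,II-1,II-2,II-3,III-1]: 1 consistent
U/I-1 aff ·: Uu|UU
U/I-2 aff ·: Uu|UU
U/II-1 ? I-1×I-2: uu|Uu
U/II-2 aff ·: Uu
U/II-3 aff I-1×I-2: Uu|UU
U/III-1 un II-1×II-2: uu
⇒ U over [I-1,I-2,II-1,II-2,II-3,III-1]: 8 consistent

II-1 ∈ {jj Uu, jj uu}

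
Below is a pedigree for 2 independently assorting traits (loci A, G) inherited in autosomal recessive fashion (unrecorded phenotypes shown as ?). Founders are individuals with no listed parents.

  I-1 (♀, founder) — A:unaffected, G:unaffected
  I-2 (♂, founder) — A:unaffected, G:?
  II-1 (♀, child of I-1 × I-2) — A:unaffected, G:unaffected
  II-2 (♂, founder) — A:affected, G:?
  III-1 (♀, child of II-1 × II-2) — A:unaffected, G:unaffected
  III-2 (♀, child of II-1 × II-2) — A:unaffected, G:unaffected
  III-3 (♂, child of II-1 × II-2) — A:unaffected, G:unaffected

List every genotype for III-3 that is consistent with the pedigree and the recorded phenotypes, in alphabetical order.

III-3 ∈ {Aa GG, Aa Gg}

A/I-1 un ·: AA|Aa
A/I-2 un ·: AA|Aa
A/II-1 un I-1×I-2: AA|Aa
A/II-2 aff ·: aa
A/III-1 un II-1×II-2: Aa
A/III-2 un II-1×II-2: Aa
A/III-3 un II-1×II-2: Aa
⇒ A over [I-1,I-2,II-1,II-2,III-1,III-2,III-3]: 7 consistent
G/I-1 un ·: GG|Gg
G/I-2 ? ·: GG|Gg|gg
G/II-1 un I-1×I-2: GG|Gg
G/II-2 ? ·: GG|Gg|gg
G/III-1 un II-1×II-2: GG|Gg
G/III-2 un II-1×II-2: GG|Gg
G/III-3 un II-1×II-2: GG|Gg
⇒ G over [I-1,I-2,II-1,II-2,III-1,III-2,III-3]: 125 consistent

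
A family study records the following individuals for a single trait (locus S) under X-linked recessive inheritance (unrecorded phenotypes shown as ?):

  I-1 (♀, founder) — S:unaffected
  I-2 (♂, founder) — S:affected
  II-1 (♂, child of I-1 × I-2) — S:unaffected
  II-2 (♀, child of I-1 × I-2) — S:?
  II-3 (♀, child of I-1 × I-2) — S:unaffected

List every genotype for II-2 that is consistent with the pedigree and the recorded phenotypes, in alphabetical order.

II-2 ∈ {X^SX^s, X^sX^s}

S/I-1 un ·: X^SX^S|X^SX^s
S/I-2 aff ·: X^sY
S/II-1 un I-1×I-2: X^SY
S/II-2 ? I-1×I-2: X^SX^s|X^sX^s
S/II-3 un I-1×I-2: X^SX^s
⇒ S over [I-1,I-2,II-1,II-2,II-3]: 3 consistent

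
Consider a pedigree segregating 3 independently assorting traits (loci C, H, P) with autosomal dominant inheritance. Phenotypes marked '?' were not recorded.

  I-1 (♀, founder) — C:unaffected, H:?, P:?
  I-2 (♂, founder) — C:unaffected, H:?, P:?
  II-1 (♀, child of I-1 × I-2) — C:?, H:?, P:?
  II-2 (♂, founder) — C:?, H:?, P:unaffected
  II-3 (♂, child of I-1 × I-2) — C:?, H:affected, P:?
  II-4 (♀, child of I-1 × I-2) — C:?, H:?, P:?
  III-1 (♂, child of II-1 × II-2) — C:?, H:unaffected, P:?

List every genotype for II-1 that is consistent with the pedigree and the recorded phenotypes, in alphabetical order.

II-1 ∈ {cc Hh PP, cc Hh Pp, cc Hh pp, cc hh PP, cc hh Pp, cc hh pp}

C/I-1 un ·: cc
C/I-2 un ·: cc
C/II-1 ? I-1×I-2: cc
C/II-2 ? ·: cc|Cc|CC
C/II-3 ? I-1×I-2: cc
C/II-4 ? I-1×I-2: cc
C/III-1 ? II-1×II-2: cc|Cc
⇒ C over [I-1,I-2,II-1,II-2,II-3,II-4,III-1]: 4 consistent
H/I-1 ? ·: hh|Hh|HH
H/I-2 ? ·: hh|Hh|HH
H/II-1 ? I-1×I-2: hh|Hh
H/II-2 ? ·: hh|Hh
H/II-3 aff I-1×I-2: Hh|HH
H/II-4 ? I-1×I-2: hh|Hh|HH
H/III-1 un II-1×II-2: hh
⇒ H over [I-1,I-2,II-1,II-2,II-3,II-4,III-1]: 60 consistent
P/I-1 ? ·: pp|Pp|PP
P/I-2 ? ·: pp|Pp|PP
P/II-1 ? I-1×I-2: pp|Pp|PP
P/II-2 un ·: pp
P/II-3 ? I-1×I-2: pp|Pp|PP
P/II-4 ? I-1×I-2: pp|Pp|PP
P/III-1 ? II-1×II-2: pp|Pp
⇒ P over [I-1,I-2,II-1,II-2,II-3,II-4,III-1]: 90 consistent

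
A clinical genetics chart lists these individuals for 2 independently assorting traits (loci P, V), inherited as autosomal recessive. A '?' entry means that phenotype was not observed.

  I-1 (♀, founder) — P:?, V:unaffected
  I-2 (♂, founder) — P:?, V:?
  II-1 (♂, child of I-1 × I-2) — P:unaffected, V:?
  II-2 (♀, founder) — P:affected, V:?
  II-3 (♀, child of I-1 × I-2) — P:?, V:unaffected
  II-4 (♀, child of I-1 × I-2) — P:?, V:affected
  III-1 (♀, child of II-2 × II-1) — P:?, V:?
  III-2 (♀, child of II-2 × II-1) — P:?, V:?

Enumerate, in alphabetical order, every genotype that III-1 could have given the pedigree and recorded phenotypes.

III-1 ∈ {Pp VV, Pp Vv, Pp vv, pp VV, pp Vv, pp vv}

P/I-1 ? ·: PP|Pp|pp
P/I-2 ? ·: PP|Pp|pp
P/II-1 un I-1×I-2: PP|Pp
P/II-2 aff ·: pp
P/II-3 ? I-1×I-2: PP|Pp|pp
P/II-4 ? I-1×I-2: PP|Pp|pp
P/III-1 ? II-2×II-1: Pp|pp
P/III-2 ? II-2×II-1: Pp|pp
⇒ P over [I-1,I-2,II-1,II-2,II-3,II-4,III-1,III-2]: 126 consistent
V/I-1 un ·: Vv
V/I-2 ? ·: Vv|vv
V/II-1 ? I-1×I-2: VV|Vv|vv
V/II-2 ? ·: VV|Vv|vv
V/II-3 un I-1×I-2: VV|Vv
V/II-4 aff I-1×I-2: vv
V/III-1 ? II-2×II-1: VV|Vv|vv
V/III-2 ? II-2×II-1: VV|Vv|vv
⇒ V over [I-1,I-2,II-1,II-2,II-3,II-4,III-1,III-2]: 81 consistent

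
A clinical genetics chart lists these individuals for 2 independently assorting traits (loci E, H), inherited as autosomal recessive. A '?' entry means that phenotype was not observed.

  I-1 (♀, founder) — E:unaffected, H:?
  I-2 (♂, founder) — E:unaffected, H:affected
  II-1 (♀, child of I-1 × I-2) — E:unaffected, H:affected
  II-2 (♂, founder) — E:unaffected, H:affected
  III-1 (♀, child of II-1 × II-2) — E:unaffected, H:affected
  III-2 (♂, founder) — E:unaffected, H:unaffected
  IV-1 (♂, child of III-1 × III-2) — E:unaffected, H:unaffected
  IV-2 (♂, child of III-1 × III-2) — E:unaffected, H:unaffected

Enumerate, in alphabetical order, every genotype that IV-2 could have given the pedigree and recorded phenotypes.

IV-2 ∈ {EE Hh, Ee Hh}

E/I-1 un ·: EE|Ee
E/I-2 un ·: EE|Ee
E/II-1 un I-1×I-2: EE|Ee
E/II-2 un ·: EE|Ee
E/III-1 un II-1×II-2: EE|Ee
E/III-2 un ·: EE|Ee
E/IV-1 un III-1×III-2: EE|Ee
E/IV-2 un III-1×III-2: EE|Ee
⇒ E over [I-1,I-2,II-1,II-2,III-1,III-2,IV-1,IV-2]: 150 consistent
H/I-1 ? ·: Hh|hh
H/I-2 aff ·: hh
H/II-1 aff I-1×I-2: hh
H/II-2 aff ·: hh
H/III-1 aff II-1×II-2: hh
H/III-2 un ·: HH|Hh
H/IV-1 un III-1×III-2: Hh
H/IV-2 un III-1×III-2: Hh
⇒ H over [I-1,I-2,II-1,II-2,III-1,III-2,IV-1,IV-2]: 4 consistent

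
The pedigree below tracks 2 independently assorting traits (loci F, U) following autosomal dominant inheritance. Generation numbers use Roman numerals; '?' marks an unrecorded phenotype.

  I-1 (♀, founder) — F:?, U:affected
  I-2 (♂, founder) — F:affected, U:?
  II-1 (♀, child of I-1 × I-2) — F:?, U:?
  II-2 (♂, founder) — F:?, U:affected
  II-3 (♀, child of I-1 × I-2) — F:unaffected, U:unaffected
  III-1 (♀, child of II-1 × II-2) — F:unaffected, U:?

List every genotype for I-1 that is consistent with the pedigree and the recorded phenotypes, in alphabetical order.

I-1 ∈ {Ff Uu, ff Uu}

F/I-1 ? ·: ff|Ff
F/I-2 aff ·: Ff
F/II-1 ? I-1×I-2: ff|Ff
F/II-2 ? ·: ff|Ff
F/II-3 un I-1×I-2: ff
F/III-1 un II-1×II-2: ff
⇒ F over [I-1,I-2,II-1,II-2,II-3,III-1]: 8 consistent
U/I-1 aff ·: Uu
U/I-2 ? ·: uu|Uu
U/II-1 ? I-1×I-2: uu|Uu|UU
U/II-2 aff ·: Uu|UU
U/II-3 un I-1×I-2: uu
U/III-1 ? II-1×II-2: uu|Uu|UU
⇒ U over [I-1,I-2,II-1,II-2,II-3,III-1]: 19 consistent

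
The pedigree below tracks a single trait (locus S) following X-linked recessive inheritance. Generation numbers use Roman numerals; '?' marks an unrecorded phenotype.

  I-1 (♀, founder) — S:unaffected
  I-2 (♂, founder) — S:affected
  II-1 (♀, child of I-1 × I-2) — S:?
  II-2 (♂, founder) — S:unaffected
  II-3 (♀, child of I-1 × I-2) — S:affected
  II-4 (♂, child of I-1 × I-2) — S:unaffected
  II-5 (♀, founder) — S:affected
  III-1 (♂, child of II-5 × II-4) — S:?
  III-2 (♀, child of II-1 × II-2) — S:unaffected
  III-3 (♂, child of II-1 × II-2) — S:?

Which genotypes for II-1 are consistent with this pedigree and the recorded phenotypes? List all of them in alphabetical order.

II-1 ∈ {X^SX^s, X^sX^s}

S/I-1 un ·: X^SX^s
S/I-2 aff ·: X^sY
S/II-1 ? I-1×I-2: X^SX^s|X^sX^s
S/II-2 un ·: X^SY
S/II-3 aff I-1×I-2: X^sX^s
S/II-4 un I-1×I-2: X^SY
S/II-5 aff ·: X^sX^s
S/III-1 ? II-5×II-4: X^sY
S/III-2 un II-1×II-2: X^SX^S|X^SX^s
S/III-3 ? II-1×II-2: X^SY|X^sY
⇒ S over [I-1,I-2,II-1,II-2,II-3,II-4,II-5,III-1,III-2,III-3]: 5 consistent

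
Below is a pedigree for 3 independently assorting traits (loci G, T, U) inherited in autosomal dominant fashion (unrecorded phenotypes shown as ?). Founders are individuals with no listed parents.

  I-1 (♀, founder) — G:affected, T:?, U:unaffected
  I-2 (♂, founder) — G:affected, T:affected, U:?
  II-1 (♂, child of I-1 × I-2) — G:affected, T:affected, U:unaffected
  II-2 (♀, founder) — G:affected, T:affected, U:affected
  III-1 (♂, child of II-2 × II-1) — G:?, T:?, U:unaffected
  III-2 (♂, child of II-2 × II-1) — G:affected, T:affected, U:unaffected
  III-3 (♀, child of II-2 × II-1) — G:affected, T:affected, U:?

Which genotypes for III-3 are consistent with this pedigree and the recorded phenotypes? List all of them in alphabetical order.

III-3 ∈ {GG TT Uu, GG TT uu, GG Tt Uu, GG Tt uu, Gg TT Uu, Gg TT uu, Gg Tt Uu, Gg Tt uu}

G/I-1 aff ·: Gg|GG
G/I-2 aff ·: Gg|GG
G/II-1 aff I-1×I-2: Gg|GG
G/II-2 aff ·: Gg|GG
G/III-1 ? II-2×II-1: gg|Gg|GG
G/III-2 aff II-2×II-1: Gg|GG
G/III-3 aff II-2×II-1: Gg|GG
⇒ G over [I-1,I-2,II-1,II-2,III-1,III-2,III-3]: 96 consistent
T/I-1 ? ·: tt|Tt|TT
T/I-2 aff ·: Tt|TT
T/II-1 aff I-1×I-2: Tt|TT
T/II-2 aff ·: Tt|TT
T/III-1 ? II-2×II-1: tt|Tt|TT
T/III-2 aff II-2×II-1: Tt|TT
T/III-3 aff II-2×II-1: Tt|TT
⇒ T over [I-1,I-2,II-1,II-2,III-1,III-2,III-3]: 136 consistent
U/I-1 un ·: uu
U/I-2 ? ·: uu|Uu
U/II-1 un I-1×I-2: uu
U/II-2 aff ·: Uu
U/III-1 un II-2×II-1: uu
U/III-2 un II-2×II-1: uu
U/III-3 ? II-2×II-1: uu|Uu
⇒ U over [I-1,I-2,II-1,II-2,III-1,III-2,III-3]: 4 consistent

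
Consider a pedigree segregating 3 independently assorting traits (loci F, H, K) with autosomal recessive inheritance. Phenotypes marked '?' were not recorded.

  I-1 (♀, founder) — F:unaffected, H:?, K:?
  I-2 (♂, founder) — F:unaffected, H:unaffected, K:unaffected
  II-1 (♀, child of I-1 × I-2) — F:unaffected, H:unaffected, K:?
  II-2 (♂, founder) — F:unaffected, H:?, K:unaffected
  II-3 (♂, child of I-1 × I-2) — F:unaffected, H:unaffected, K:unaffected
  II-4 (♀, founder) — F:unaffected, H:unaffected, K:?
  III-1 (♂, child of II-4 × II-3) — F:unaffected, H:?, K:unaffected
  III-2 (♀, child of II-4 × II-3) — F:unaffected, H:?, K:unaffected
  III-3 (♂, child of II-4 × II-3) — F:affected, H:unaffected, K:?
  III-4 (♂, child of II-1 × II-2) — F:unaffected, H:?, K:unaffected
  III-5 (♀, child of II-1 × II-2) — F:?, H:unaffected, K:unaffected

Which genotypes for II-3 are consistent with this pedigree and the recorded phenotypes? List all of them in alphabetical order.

F/I-1 un ·: FF|Ff
F/I-2 un ·: FF|Ff
F/II-1 un I-1×I-2: FF|Ff
F/II-2 un ·: FF|Ff
F/II-3 un I-1×I-2: Ff
F/II-4 un ·: Ff
F/III-1 un II-4×II-3: FF|Ff
F/III-2 un II-4×II-3: FF|Ff
F/III-3 aff II-4×II-3: ff
F/III-4 un II-1×II-2: FF|Ff
F/III-5 ? II-1×II-2: FF|Ff|ff
⇒ F over [I-1,I-2,II-1,II-2,II-3,II-4,III-1,III-2,III-3,III-4,III-5]: 180 consistent
H/I-1 ? ·: HH|Hh|hh
H/I-2 un ·: HH|Hh
H/II-1 un I-1×I-2: HH|Hh
H/II-2 ? ·: HH|Hh|hh
H/II-3 un I-1×I-2: HH|Hh
H/II-4 un ·: HH|Hh
H/III-1 ? II-4×II-3: HH|Hh|hh
H/III-2 ? II-4×II-3: HH|Hh|hh
H/III-3 un II-4×II-3: HH|Hh
H/III-4 ? II-1×II-2: HH|Hh|hh
H/III-5 un II-1×II-2: HH|Hh
⇒ H over [I-1,I-2,II-1,II-2,II-3,II-4,III-1,III-2,III-3,III-4,III-5]: 2568 consistent
K/I-1 ? ·: KK|Kk|kk
K/I-2 un ·: KK|Kk
K/II-1 ? I-1×I-2: KK|Kk|kk
K/II-2 un ·: KK|Kk
K/II-3 un I-1×I-2: KK|Kk
K/II-4 ? ·: KK|Kk|kk
K/III-1 un II-4×II-3: KK|Kk
K/III-2 un II-4×II-3: KK|Kk
K/III-3 ? II-4×II-3: KK|Kk|kk
K/III-4 un II-1×II-2: KK|Kk
K/III-5 un II-1×II-2: KK|Kk
⇒ K over [I-1,I-2,II-1,II-2,II-3,II-4,III-1,III-2,III-3,III-4,III-5]: 1758 consistent

II-3 ∈ {Ff HH KK, Ff HH Kk, Ff Hh KK, Ff Hh Kk}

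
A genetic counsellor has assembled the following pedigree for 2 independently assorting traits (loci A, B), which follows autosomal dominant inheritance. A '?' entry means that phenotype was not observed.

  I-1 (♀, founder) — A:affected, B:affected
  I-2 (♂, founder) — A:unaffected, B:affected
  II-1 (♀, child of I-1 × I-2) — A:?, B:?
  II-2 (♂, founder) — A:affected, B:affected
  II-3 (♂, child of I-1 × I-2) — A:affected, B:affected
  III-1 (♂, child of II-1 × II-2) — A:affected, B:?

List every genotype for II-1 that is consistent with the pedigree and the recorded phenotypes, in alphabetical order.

A/I-1 aff ·: Aa|AA
A/I-2 un ·: aa
A/II-1 ? I-1×I-2: aa|Aa
A/II-2 aff ·: Aa|AA
A/II-3 aff I-1×I-2: Aa
A/III-1 aff II-1×II-2: Aa|AA
⇒ A over [I-1,I-2,II-1,II-2,II-3,III-1]: 10 consistent
B/I-1 aff ·: Bb|BB
B/I-2 aff ·: Bb|BB
B/II-1 ? I-1×I-2: bb|Bb|BB
B/II-2 aff ·: Bb|BB
B/II-3 aff I-1×I-2: Bb|BB
B/III-1 ? II-1×II-2: bb|Bb|BB
⇒ B over [I-1,I-2,II-1,II-2,II-3,III-1]: 57 consistent

II-1 ∈ {Aa BB, Aa Bb, Aa bb, aa BB, aa Bb, aa bb}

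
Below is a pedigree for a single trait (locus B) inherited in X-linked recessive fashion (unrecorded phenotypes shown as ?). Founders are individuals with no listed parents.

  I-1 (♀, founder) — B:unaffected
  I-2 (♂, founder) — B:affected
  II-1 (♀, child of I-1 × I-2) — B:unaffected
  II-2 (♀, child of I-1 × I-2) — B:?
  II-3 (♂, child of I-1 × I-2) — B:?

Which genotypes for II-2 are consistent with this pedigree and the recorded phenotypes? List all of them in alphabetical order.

II-2 ∈ {X^BX^b, X^bX^b}

B/I-1 un ·: X^BX^B|X^BX^b
B/I-2 aff ·: X^bY
B/II-1 un I-1×I-2: X^BX^b
B/II-2 ? I-1×I-2: X^BX^b|X^bX^b
B/II-3 ? I-1×I-2: X^BY|X^bY
⇒ B over [I-1,I-2,II-1,II-2,II-3]: 5 consistent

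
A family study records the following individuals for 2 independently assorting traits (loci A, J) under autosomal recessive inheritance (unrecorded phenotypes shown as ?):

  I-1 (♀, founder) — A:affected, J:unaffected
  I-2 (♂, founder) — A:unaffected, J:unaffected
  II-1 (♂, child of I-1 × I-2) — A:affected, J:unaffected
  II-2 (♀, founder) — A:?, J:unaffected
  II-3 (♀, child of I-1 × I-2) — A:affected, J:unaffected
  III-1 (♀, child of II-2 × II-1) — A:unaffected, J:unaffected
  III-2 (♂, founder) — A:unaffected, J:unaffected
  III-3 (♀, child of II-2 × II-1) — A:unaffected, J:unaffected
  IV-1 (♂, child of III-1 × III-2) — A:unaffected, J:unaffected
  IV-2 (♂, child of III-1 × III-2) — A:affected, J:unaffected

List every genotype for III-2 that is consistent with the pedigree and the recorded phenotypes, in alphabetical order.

A/I-1 aff ·: aa
A/I-2 un ·: Aa
A/II-1 aff I-1×I-2: aa
A/II-2 ? ·: AA|Aa
A/II-3 aff I-1×I-2: aa
A/III-1 un II-2×II-1: Aa
A/III-2 un ·: Aa
A/III-3 un II-2×II-1: Aa
A/IV-1 un III-1×III-2: AA|Aa
A/IV-2 aff III-1×III-2: aa
⇒ A over [I-1,I-2,II-1,II-2,II-3,III-1,III-2,III-3,IV-1,IV-2]: 4 consistent
J/I-1 un ·: JJ|Jj
J/I-2 un ·: JJ|Jj
J/II-1 un I-1×I-2: JJ|Jj
J/II-2 un ·: JJ|Jj
J/II-3 un I-1×I-2: JJ|Jj
J/III-1 un II-2×II-1: JJ|Jj
J/III-2 un ·: JJ|Jj
J/III-3 un II-2×II-1: JJ|Jj
J/IV-1 un III-1×III-2: JJ|Jj
J/IV-2 un III-1×III-2: JJ|Jj
⇒ J over [I-1,I-2,II-1,II-2,II-3,III-1,III-2,III-3,IV-1,IV-2]: 529 consistent

III-2 ∈ {Aa JJ, Aa Jj}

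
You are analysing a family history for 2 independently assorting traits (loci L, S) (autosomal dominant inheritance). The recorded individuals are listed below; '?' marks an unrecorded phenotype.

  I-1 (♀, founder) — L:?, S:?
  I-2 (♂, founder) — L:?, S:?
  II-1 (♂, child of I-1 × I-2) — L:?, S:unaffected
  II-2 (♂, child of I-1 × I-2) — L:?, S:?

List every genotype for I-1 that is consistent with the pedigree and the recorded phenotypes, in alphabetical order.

L/I-1 ? ·: ll|Ll|LL
L/I-2 ? ·: ll|Ll|LL
L/II-1 ? I-1×I-2: ll|Ll|LL
L/II-2 ? I-1×I-2: ll|Ll|LL
⇒ L over [I-1,I-2,II-1,II-2]: 29 consistent
S/I-1 ? ·: ss|Ss
S/I-2 ? ·: ss|Ss
S/II-1 un I-1×I-2: ss
S/II-2 ? I-1×I-2: ss|Ss|SS
⇒ S over [I-1,I-2,II-1,II-2]: 8 consistent

I-1 ∈ {LL Ss, LL ss, Ll Ss, Ll ss, ll Ss, ll ss}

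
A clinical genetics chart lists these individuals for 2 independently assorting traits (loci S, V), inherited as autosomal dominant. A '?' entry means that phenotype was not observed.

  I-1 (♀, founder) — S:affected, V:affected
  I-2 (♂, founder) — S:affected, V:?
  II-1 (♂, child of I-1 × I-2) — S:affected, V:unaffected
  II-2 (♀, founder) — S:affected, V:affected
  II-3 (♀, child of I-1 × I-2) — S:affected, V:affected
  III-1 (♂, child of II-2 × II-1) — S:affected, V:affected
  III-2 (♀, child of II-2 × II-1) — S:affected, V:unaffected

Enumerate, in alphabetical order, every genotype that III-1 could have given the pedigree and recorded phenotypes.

III-1 ∈ {SS Vv, Ss Vv}

S/I-1 aff ·: Ss|SS
S/I-2 aff ·: Ss|SS
S/II-1 aff I-1×I-2: Ss|SS
S/II-2 aff ·: Ss|SS
S/II-3 aff I-1×I-2: Ss|SS
S/III-1 aff II-2×II-1: Ss|SS
S/III-2 aff II-2×II-1: Ss|SS
⇒ S over [I-1,I-2,II-1,II-2,II-3,III-1,III-2]: 83 consistent
V/I-1 aff ·: Vv
V/I-2 ? ·: vv|Vv
V/II-1 un I-1×I-2: vv
V/II-2 aff ·: Vv
V/II-3 aff I-1×I-2: Vv|VV
V/III-1 aff II-2×II-1: Vv
V/III-2 un II-2×II-1: vv
⇒ V over [I-1,I-2,II-1,II-2,II-3,III-1,III-2]: 3 consistent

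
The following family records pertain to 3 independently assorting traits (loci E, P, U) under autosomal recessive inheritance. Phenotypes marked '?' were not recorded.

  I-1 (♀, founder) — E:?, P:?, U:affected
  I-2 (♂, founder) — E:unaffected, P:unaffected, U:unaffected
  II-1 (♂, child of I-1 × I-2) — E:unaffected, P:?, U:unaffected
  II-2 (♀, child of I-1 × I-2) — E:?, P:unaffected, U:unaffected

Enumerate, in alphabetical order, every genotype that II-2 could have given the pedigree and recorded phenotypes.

E/I-1 ? ·: EE|Ee|ee
E/I-2 un ·: EE|Ee
E/II-1 un I-1×I-2: EE|Ee
E/II-2 ? I-1×I-2: EE|Ee|ee
⇒ E over [I-1,I-2,II-1,II-2]: 18 consistent
P/I-1 ? ·: PP|Pp|pp
P/I-2 un ·: PP|Pp
P/II-1 ? I-1×I-2: PP|Pp|pp
P/II-2 un I-1×I-2: PP|Pp
⇒ P over [I-1,I-2,II-1,II-2]: 18 consistent
U/I-1 aff ·: uu
U/I-2 un ·: UU|Uu
U/II-1 un I-1×I-2: Uu
U/II-2 un I-1×I-2: Uu
⇒ U over [I-1,I-2,II-1,II-2]: 2 consistent

II-2 ∈ {EE PP Uu, EE Pp Uu, Ee PP Uu, Ee Pp Uu, ee PP Uu, ee Pp Uu}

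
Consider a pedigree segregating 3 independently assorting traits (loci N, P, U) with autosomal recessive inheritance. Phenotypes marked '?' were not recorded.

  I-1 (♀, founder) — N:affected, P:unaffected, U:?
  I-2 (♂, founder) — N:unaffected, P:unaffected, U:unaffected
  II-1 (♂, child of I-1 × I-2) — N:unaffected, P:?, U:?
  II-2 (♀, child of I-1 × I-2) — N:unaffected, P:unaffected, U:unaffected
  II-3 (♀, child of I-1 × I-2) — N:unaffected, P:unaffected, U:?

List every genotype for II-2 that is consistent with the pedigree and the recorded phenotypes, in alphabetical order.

N/I-1 aff ·: nn
N/I-2 un ·: NN|Nn
N/II-1 un I-1×I-2: Nn
N/II-2 un I-1×I-2: Nn
N/II-3 un I-1×I-2: Nn
⇒ N over [I-1,I-2,II-1,II-2,II-3]: 2 consistent
P/I-1 un ·: PP|Pp
P/I-2 un ·: PP|Pp
P/II-1 ? I-1×I-2: PP|Pp|pp
P/II-2 un I-1×I-2: PP|Pp
P/II-3 un I-1×I-2: PP|Pp
⇒ P over [I-1,I-2,II-1,II-2,II-3]: 29 consistent
U/I-1 ? ·: UU|Uu|uu
U/I-2 un ·: UU|Uu
U/II-1 ? I-1×I-2: UU|Uu|uu
U/II-2 un I-1×I-2: UU|Uu
U/II-3 ? I-1×I-2: UU|Uu|uu
⇒ U over [I-1,I-2,II-1,II-2,II-3]: 40 consistent

II-2 ∈ {Nn PP UU, Nn PP Uu, Nn Pp UU, Nn Pp Uu}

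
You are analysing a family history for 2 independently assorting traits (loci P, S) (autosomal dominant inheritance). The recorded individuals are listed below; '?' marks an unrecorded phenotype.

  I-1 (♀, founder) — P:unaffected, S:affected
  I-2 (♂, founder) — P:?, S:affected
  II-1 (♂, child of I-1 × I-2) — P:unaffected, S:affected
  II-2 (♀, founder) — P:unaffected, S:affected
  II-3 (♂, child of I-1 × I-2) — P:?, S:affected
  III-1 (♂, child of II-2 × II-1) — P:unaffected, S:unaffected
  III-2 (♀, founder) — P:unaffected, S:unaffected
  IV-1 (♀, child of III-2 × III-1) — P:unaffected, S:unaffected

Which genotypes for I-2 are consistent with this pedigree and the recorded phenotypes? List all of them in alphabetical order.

I-2 ∈ {Pp SS, Pp Ss, pp SS, pp Ss}

P/I-1 un ·: pp
P/I-2 ? ·: pp|Pp
P/II-1 un I-1×I-2: pp
P/II-2 un ·: pp
P/II-3 ? I-1×I-2: pp|Pp
P/III-1 un II-2×II-1: pp
P/III-2 un ·: pp
P/IV-1 un III-2×III-1: pp
⇒ P over [I-1,I-2,II-1,II-2,II-3,III-1,III-2,IV-1]: 3 consistent
S/I-1 aff ·: Ss|SS
S/I-2 aff ·: Ss|SS
S/II-1 aff I-1×I-2: Ss
S/II-2 aff ·: Ss
S/II-3 aff I-1×I-2: Ss|SS
S/III-1 un II-2×II-1: ss
S/III-2 un ·: ss
S/IV-1 un III-2×III-1: ss
⇒ S over [I-1,I-2,II-1,II-2,II-3,III-1,III-2,IV-1]: 6 consistent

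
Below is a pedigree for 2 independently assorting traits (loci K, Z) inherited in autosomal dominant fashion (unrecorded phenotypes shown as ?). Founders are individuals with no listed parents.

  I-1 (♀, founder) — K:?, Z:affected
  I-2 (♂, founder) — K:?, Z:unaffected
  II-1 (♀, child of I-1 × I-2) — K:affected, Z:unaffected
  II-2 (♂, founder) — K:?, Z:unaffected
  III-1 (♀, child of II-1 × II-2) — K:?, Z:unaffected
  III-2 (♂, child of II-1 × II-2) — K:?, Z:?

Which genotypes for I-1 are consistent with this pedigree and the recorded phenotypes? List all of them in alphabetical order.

K/I-1 ? ·: kk|Kk|KK
K/I-2 ? ·: kk|Kk|KK
K/II-1 aff I-1×I-2: Kk|KK
K/II-2 ? ·: kk|Kk|KK
K/III-1 ? II-1×II-2: kk|Kk|KK
K/III-2 ? II-1×II-2: kk|Kk|KK
⇒ K over [I-1,I-2,II-1,II-2,III-1,III-2]: 143 consistent
Z/I-1 aff ·: Zz
Z/I-2 un ·: zz
Z/II-1 un I-1×I-2: zz
Z/II-2 un ·: zz
Z/III-1 un II-1×II-2: zz
Z/III-2 ? II-1×II-2: zz
⇒ Z over [I-1,I-2,II-1,II-2,III-1,III-2]: 1 consistent

I-1 ∈ {KK Zz, Kk Zz, kk Zz}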